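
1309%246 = 79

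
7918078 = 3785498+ 4132580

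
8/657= 8/657=0.01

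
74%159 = 74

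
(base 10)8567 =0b10000101110111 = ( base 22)hf9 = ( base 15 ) 2812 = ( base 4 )2011313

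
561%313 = 248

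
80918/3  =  26972 + 2/3  =  26972.67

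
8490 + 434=8924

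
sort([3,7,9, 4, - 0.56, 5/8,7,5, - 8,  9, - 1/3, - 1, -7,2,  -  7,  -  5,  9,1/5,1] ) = [-8, - 7, - 7, - 5,  -  1,- 0.56,-1/3,1/5 , 5/8, 1,2,3,4, 5,7,  7,  9,  9,9] 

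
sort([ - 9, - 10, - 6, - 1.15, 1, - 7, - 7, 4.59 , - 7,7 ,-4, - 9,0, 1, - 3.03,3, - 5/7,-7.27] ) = [ - 10, - 9, - 9,-7.27, - 7 , - 7,  -  7, - 6, - 4,- 3.03 , - 1.15, - 5/7 , 0, 1, 1,3,  4.59,7 ]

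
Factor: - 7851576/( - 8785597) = 2^3*3^1*29^2*313^(- 1 )*389^1*28069^( - 1)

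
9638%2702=1532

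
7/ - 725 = - 1  +  718/725 =- 0.01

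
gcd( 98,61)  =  1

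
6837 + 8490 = 15327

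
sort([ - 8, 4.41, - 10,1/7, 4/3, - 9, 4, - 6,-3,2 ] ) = [ - 10, - 9,-8, - 6, - 3, 1/7,  4/3,2, 4, 4.41 ] 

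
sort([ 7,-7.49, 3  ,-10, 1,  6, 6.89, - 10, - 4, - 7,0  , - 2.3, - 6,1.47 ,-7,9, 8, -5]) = [ - 10, - 10,- 7.49, - 7,-7,-6,-5,  -  4 , - 2.3, 0,1,1.47,3, 6,  6.89, 7,8,9]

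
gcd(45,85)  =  5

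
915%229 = 228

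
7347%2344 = 315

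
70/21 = 10/3 = 3.33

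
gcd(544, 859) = 1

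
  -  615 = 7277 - 7892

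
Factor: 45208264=2^3*229^1*24677^1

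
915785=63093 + 852692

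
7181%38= 37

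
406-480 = -74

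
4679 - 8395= - 3716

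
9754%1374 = 136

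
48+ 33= 81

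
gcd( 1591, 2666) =43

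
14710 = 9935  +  4775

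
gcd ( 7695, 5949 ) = 9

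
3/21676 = 3/21676 = 0.00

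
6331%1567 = 63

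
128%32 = 0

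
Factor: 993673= 613^1*1621^1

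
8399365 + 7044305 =15443670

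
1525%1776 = 1525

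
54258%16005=6243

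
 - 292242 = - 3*97414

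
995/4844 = 995/4844 = 0.21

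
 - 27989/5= - 5598+1/5=- 5597.80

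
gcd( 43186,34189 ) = 1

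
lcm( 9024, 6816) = 640704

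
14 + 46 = 60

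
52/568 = 13/142=0.09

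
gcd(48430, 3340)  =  1670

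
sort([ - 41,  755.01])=[ - 41, 755.01]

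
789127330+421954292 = 1211081622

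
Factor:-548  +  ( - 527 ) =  - 1075 = - 5^2 * 43^1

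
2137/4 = 534+1/4= 534.25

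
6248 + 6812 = 13060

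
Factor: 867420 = 2^2*3^2*5^1 * 61^1*79^1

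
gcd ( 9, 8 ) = 1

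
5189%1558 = 515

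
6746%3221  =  304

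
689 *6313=4349657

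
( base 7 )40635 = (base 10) 9924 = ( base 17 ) 205D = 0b10011011000100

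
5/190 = 1/38 = 0.03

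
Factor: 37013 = 37013^1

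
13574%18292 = 13574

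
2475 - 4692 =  - 2217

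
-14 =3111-3125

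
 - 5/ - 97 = 5/97 = 0.05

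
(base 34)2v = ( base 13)78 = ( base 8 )143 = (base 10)99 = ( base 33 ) 30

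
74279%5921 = 3227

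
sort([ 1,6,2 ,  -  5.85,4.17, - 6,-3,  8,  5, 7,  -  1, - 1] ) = [ - 6,  -  5.85,-3, - 1, - 1,1, 2, 4.17,5, 6, 7,8]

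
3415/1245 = 2 + 185/249 = 2.74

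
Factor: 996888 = 2^3* 3^1*73^1*569^1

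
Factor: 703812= 2^2 *3^1 * 89^1*659^1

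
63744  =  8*7968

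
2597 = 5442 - 2845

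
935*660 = 617100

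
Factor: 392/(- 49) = -2^3=   -  8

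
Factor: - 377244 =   -  2^2 * 3^3*7^1*499^1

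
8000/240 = 100/3 = 33.33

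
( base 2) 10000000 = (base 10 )128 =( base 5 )1003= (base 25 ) 53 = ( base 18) 72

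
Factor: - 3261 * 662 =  - 2158782 = - 2^1*3^1*331^1 * 1087^1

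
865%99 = 73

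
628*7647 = 4802316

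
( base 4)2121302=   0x2672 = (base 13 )4631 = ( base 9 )14445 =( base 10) 9842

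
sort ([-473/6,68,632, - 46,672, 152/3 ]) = [ - 473/6,- 46,152/3, 68,632,672] 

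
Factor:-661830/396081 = -2^1*3^( - 1)*5^1 * 7^ ( - 1)*13^1*1697^1*6287^ (- 1 ) = -220610/132027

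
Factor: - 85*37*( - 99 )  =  3^2*5^1*11^1* 17^1*37^1=   311355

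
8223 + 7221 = 15444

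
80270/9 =80270/9 = 8918.89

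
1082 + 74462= 75544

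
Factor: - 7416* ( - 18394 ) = 2^4*3^2*17^1*103^1*541^1  =  136409904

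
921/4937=921/4937 = 0.19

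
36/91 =36/91  =  0.40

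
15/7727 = 15/7727=0.00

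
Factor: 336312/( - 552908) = -486/799 = - 2^1* 3^5*17^(-1 ) * 47^ (- 1)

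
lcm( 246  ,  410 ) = 1230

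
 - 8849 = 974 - 9823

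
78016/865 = 90 + 166/865 = 90.19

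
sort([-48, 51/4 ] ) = [ - 48, 51/4]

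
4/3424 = 1/856 = 0.00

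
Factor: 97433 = 7^1*31^1 * 449^1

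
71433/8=71433/8 = 8929.12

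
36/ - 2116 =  - 1 + 520/529 = - 0.02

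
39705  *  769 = 30533145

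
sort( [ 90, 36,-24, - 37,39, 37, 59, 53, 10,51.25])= [ - 37, - 24, 10, 36, 37,39,51.25 , 53,59, 90] 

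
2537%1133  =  271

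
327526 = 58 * 5647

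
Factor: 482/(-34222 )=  - 1/71 = -71^ ( - 1)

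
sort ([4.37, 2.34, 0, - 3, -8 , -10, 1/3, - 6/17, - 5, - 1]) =[ - 10, - 8, - 5, - 3,- 1,-6/17,0, 1/3,2.34, 4.37]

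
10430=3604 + 6826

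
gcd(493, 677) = 1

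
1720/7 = 1720/7 =245.71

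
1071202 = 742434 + 328768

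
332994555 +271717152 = 604711707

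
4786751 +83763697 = 88550448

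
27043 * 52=1406236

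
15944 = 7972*2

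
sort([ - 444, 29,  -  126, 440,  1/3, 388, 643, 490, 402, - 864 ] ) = [ - 864, - 444, - 126,1/3,29, 388,402, 440, 490, 643 ]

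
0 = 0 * 4693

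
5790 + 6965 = 12755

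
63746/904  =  31873/452 = 70.52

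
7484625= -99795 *(- 75)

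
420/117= 3 + 23/39 = 3.59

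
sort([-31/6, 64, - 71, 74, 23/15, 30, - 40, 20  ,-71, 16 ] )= [ - 71,-71 , - 40,-31/6 , 23/15, 16,20, 30, 64, 74] 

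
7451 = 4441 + 3010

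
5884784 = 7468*788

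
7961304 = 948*8398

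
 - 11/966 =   -  1 + 955/966 = -  0.01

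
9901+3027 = 12928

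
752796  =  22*34218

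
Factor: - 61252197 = - 3^1*23^1*71^1*12503^1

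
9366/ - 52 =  - 181 + 23/26  =  - 180.12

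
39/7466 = 39/7466 = 0.01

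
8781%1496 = 1301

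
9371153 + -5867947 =3503206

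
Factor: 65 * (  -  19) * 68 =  - 2^2*5^1*13^1*17^1*19^1 = - 83980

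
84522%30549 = 23424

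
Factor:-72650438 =-2^1*7^2* 47^1*15773^1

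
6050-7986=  - 1936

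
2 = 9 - 7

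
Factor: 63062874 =2^1 *3^6*7^1*37^1*167^1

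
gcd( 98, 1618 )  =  2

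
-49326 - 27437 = - 76763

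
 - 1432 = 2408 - 3840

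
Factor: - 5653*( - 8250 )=46637250 = 2^1*3^1*5^3*11^1*5653^1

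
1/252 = 1/252 = 0.00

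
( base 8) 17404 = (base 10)7940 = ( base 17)1A81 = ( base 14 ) 2c72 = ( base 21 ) I02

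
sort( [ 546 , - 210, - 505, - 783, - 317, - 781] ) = [ - 783, -781,-505, - 317, - 210,  546]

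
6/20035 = 6/20035 = 0.00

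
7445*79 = 588155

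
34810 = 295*118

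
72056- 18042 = 54014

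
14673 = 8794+5879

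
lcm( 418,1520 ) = 16720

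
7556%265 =136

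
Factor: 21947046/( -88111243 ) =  - 1995186/8010113 = - 2^1*3^1*191^1*1741^1 *8010113^( - 1 )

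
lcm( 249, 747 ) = 747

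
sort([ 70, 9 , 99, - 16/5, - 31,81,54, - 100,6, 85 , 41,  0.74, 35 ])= [ - 100 , - 31 , - 16/5, 0.74 , 6,  9, 35, 41,54,  70,81, 85,  99 ]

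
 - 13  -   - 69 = 56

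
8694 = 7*1242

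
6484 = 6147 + 337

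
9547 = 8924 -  - 623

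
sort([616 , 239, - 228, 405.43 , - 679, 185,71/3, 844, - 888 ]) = [ - 888, - 679,-228,71/3,  185, 239,  405.43, 616,844] 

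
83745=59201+24544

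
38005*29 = 1102145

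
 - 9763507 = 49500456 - 59263963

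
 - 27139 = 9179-36318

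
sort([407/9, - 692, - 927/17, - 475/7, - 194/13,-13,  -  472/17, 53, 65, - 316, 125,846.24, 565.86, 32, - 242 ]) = [  -  692,-316,  -  242, - 475/7, - 927/17  , - 472/17, - 194/13, - 13 , 32,  407/9, 53, 65, 125, 565.86,846.24 ]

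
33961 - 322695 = - 288734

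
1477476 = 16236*91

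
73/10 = 73/10 = 7.30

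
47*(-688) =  - 32336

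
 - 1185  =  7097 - 8282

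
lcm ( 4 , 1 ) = 4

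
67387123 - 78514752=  - 11127629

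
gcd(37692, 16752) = 4188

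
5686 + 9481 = 15167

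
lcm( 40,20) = 40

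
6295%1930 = 505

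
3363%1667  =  29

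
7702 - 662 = 7040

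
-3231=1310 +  - 4541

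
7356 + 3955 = 11311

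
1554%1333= 221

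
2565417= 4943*519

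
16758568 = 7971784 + 8786784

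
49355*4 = 197420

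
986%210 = 146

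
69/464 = 69/464 = 0.15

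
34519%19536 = 14983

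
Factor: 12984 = 2^3*3^1*541^1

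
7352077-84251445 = -76899368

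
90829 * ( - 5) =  - 454145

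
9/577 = 9/577  =  0.02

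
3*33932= 101796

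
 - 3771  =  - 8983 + 5212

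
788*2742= 2160696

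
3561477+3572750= 7134227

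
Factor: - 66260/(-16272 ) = 16565/4068 = 2^ ( - 2 )*3^(  -  2)*5^1*113^( - 1 )*3313^1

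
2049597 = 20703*99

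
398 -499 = - 101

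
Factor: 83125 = 5^4*7^1*  19^1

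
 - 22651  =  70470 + -93121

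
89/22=4 + 1/22 = 4.05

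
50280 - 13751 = 36529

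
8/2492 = 2/623= 0.00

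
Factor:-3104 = -2^5*97^1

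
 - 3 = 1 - 4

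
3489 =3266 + 223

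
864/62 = 13 + 29/31 = 13.94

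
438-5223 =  - 4785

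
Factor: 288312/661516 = 72078/165379 = 2^1*3^1 * 41^1*293^1*165379^( - 1 )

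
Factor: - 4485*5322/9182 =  - 11934585/4591= - 3^2 * 5^1*13^1*23^1*887^1*4591^(-1) 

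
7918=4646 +3272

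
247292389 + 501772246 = 749064635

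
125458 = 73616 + 51842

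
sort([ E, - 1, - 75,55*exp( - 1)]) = [ - 75, - 1, E,55*exp( - 1)]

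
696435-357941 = 338494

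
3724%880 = 204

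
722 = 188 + 534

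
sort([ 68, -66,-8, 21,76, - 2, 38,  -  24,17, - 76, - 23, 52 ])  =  [ - 76, - 66, - 24, - 23, - 8, - 2 , 17, 21 , 38,52, 68,  76]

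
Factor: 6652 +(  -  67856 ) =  - 61204 = -2^2*11^1*13^1 * 107^1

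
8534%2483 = 1085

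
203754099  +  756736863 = 960490962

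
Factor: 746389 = 7^1*106627^1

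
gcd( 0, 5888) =5888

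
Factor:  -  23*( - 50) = 1150 =2^1* 5^2*23^1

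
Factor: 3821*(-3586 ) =-2^1 * 11^1*163^1*3821^1= -  13702106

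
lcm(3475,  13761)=344025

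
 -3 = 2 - 5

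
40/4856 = 5/607 = 0.01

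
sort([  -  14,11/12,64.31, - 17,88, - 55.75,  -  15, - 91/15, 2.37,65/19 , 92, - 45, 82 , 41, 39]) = [ - 55.75,-45,-17, - 15, - 14, - 91/15,11/12,2.37,65/19,39,41,64.31,82,88,92 ] 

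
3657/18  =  203 + 1/6 = 203.17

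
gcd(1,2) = 1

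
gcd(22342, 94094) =2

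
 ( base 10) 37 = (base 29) 18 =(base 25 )1C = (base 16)25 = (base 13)2B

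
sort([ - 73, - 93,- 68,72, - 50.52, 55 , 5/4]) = [ - 93, - 73,  -  68, - 50.52 , 5/4,  55, 72]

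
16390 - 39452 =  -23062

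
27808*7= 194656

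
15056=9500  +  5556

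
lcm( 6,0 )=0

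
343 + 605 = 948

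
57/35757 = 19/11919 = 0.00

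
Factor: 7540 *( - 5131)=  - 2^2*5^1 * 7^1*13^1 * 29^1 * 733^1 = - 38687740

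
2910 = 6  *485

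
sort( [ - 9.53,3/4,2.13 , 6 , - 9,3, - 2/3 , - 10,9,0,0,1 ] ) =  [ - 10, - 9.53, - 9,- 2/3,0, 0, 3/4,1,2.13, 3,6,9]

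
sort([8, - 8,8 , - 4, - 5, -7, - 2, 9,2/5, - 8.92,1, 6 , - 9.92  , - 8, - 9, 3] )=[-9.92, - 9, - 8.92,-8, - 8, - 7, - 5, - 4,-2,2/5,1, 3,  6, 8, 8 , 9]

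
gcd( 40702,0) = 40702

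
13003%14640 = 13003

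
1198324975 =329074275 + 869250700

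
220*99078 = 21797160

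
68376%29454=9468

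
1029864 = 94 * 10956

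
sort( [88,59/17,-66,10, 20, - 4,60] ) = [ - 66, - 4, 59/17,10 , 20 , 60,88 ] 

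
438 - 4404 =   -  3966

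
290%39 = 17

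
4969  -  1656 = 3313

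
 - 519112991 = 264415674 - 783528665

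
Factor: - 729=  - 3^6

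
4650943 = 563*8261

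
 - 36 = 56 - 92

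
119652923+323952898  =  443605821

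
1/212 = 1/212 = 0.00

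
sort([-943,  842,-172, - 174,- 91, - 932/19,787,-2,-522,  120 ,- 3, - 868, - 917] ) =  [-943,- 917,-868, - 522,-174,-172, - 91, - 932/19,-3, - 2,120,787,842 ] 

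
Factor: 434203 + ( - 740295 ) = -306092 = - 2^2* 59^1 * 1297^1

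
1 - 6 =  - 5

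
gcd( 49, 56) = 7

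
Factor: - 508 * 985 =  - 500380 = -2^2 * 5^1*127^1*197^1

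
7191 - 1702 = 5489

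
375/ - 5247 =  - 125/1749 = - 0.07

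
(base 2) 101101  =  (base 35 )1a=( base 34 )1B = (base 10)45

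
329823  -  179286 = 150537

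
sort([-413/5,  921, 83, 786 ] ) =[ - 413/5,83,786, 921]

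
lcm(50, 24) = 600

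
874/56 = 437/28= 15.61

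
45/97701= 15/32567 = 0.00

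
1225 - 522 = 703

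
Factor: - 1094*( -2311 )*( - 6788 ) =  - 2^3*547^1*1697^1*2311^1 = -  17161652392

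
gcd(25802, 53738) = 194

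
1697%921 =776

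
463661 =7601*61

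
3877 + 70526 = 74403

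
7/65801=7/65801 = 0.00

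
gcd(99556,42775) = 1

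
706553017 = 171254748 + 535298269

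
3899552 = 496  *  7862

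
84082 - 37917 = 46165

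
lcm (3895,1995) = 81795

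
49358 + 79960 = 129318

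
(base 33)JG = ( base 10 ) 643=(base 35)id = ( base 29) m5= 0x283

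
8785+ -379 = 8406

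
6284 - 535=5749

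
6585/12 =2195/4 = 548.75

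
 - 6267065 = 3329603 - 9596668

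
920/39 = 23 + 23/39 =23.59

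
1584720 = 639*2480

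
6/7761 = 2/2587 = 0.00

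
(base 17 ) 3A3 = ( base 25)1gf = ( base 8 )2020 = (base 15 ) 495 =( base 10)1040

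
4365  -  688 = 3677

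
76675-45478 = 31197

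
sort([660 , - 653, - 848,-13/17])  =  [-848, - 653, - 13/17, 660 ]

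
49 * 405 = 19845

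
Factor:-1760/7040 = -1/4  =  -2^(-2)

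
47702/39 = 1223+5/39 = 1223.13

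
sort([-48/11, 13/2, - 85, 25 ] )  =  [ - 85,  -  48/11, 13/2, 25]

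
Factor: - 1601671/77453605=-5^(-1 ) * 1721^(  -  1)*9001^( - 1)*1601671^1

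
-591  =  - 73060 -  - 72469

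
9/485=9/485 = 0.02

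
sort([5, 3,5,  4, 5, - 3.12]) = [ - 3.12, 3, 4, 5,5 , 5]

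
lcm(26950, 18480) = 646800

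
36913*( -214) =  - 7899382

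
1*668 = 668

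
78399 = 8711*9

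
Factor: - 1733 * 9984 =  - 2^8*3^1*13^1*1733^1 = - 17302272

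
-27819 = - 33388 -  - 5569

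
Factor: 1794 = 2^1 * 3^1  *13^1*23^1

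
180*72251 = 13005180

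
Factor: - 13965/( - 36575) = 3^1*5^( - 1)*7^1*11^ ( - 1) = 21/55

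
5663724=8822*642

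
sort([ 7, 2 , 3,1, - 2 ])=[ - 2,1,2,3,7]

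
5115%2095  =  925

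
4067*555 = 2257185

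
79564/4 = 19891 = 19891.00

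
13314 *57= 758898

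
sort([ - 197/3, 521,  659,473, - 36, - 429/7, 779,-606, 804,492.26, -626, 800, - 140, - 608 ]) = [ - 626, - 608,-606, - 140, - 197/3, - 429/7, - 36, 473, 492.26, 521, 659, 779, 800, 804 ] 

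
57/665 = 3/35 = 0.09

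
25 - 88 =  - 63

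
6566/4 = 3283/2= 1641.50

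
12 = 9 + 3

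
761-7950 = -7189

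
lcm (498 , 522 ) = 43326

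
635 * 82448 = 52354480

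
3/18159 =1/6053  =  0.00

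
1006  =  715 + 291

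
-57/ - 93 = 19/31 = 0.61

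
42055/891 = 42055/891 =47.20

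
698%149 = 102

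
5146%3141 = 2005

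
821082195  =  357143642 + 463938553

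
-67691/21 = - 67691/21  =  - 3223.38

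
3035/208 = 3035/208 = 14.59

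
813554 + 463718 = 1277272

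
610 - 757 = -147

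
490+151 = 641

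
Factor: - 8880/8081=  - 2^4*3^1*5^1*37^1* 8081^ (-1)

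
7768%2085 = 1513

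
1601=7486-5885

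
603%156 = 135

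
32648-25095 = 7553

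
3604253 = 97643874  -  94039621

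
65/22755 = 13/4551  =  0.00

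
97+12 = 109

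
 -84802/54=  - 1571 + 16/27 = - 1570.41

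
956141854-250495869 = 705645985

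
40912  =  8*5114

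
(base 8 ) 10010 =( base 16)1008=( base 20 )a54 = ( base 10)4104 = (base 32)408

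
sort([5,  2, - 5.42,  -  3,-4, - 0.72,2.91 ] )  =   [ - 5.42, - 4, - 3, - 0.72 , 2,2.91, 5] 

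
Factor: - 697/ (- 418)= 2^( - 1)*11^ ( - 1)*17^1*19^( - 1 )*41^1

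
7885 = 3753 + 4132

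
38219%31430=6789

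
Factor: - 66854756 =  - 2^2*16713689^1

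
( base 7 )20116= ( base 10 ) 4864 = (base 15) 1694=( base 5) 123424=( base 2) 1001100000000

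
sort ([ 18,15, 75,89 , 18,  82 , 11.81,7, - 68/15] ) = [ - 68/15,  7,  11.81,15, 18, 18, 75, 82, 89 ]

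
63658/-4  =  -15915 + 1/2 = - 15914.50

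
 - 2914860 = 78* ( - 37370)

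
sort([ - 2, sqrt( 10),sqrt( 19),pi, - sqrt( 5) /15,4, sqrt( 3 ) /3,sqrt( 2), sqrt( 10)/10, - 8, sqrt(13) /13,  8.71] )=[ - 8, - 2, - sqrt( 5 )/15,sqrt(13 )/13 , sqrt(10)/10 , sqrt( 3 )/3, sqrt(2 ),pi,sqrt( 10 ), 4,sqrt( 19),8.71 ] 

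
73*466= 34018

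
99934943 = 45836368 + 54098575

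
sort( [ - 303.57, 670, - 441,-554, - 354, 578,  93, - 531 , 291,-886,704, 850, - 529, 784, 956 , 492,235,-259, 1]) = [-886, - 554, - 531, -529  , - 441,-354, - 303.57,  -  259, 1 , 93 , 235,  291,  492,  578,670, 704,784,850,956]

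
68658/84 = 11443/14 = 817.36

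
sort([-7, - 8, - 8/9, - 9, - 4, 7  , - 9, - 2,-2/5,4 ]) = [ - 9, - 9,-8, - 7 , - 4,-2,-8/9, - 2/5, 4, 7]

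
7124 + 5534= 12658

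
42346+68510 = 110856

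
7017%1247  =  782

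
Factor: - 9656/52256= -2^( - 2)*17^1*23^( - 1) = -17/92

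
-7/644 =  - 1+ 91/92  =  - 0.01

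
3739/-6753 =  - 3739/6753=- 0.55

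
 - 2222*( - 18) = 39996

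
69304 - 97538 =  -28234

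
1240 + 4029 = 5269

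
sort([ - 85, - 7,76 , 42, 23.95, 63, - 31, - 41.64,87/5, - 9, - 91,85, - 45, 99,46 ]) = [ - 91, - 85, - 45, -41.64,-31,-9,-7, 87/5,23.95, 42, 46,63,76, 85 , 99 ]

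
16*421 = 6736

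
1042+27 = 1069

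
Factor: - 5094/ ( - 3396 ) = 2^ (-1 )*3^1 = 3/2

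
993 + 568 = 1561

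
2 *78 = 156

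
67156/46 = 33578/23 = 1459.91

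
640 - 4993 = - 4353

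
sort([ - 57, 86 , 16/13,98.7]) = [ - 57, 16/13,86 , 98.7] 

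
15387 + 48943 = 64330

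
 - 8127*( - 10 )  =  81270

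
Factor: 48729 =3^1*37^1 * 439^1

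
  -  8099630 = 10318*(-785 )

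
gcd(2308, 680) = 4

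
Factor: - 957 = -3^1*11^1*29^1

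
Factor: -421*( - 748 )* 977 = 307665116 = 2^2  *11^1*17^1 *421^1*977^1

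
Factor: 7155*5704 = 2^3*3^3*5^1*23^1*31^1*53^1= 40812120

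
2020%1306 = 714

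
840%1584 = 840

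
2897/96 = 30+17/96 = 30.18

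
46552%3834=544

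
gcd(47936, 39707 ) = 1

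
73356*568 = 41666208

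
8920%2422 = 1654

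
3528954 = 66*53469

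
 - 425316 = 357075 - 782391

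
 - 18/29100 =-3/4850 = -0.00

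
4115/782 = 5 +205/782= 5.26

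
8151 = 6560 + 1591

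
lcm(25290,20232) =101160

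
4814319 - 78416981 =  - 73602662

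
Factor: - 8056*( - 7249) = 2^3*11^1*19^1*53^1*659^1 = 58397944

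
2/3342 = 1/1671= 0.00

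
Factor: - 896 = -2^7*7^1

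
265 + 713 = 978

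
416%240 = 176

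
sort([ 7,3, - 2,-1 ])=[- 2,  -  1,3, 7] 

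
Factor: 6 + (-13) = - 7 = -7^1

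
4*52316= 209264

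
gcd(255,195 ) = 15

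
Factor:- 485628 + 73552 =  - 412076=- 2^2*7^1*14717^1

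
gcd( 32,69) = 1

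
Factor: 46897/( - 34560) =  - 2^( - 8 )*3^( - 3)*5^( - 1)*23^1*2039^1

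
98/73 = 98/73 = 1.34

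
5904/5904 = 1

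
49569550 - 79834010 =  -30264460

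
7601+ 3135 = 10736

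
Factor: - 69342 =-2^1*3^1*7^1*13^1*127^1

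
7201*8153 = 58709753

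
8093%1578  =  203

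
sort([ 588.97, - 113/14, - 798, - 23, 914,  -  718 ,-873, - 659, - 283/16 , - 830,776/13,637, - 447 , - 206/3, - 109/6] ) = [ - 873 , - 830, - 798 , - 718, - 659 ,-447, - 206/3, - 23, - 109/6, - 283/16, - 113/14, 776/13, 588.97,637,  914]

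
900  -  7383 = - 6483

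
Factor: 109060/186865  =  164/281= 2^2*41^1*281^( - 1)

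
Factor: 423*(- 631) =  - 266913 = - 3^2*47^1*631^1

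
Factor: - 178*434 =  - 2^2*7^1*31^1 * 89^1  =  - 77252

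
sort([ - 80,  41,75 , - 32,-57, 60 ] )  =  [ - 80 , - 57,  -  32 , 41,60,75] 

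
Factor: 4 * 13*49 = 2^2*7^2 * 13^1 =2548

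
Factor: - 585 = - 3^2*5^1*13^1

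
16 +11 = 27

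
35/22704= 35/22704 = 0.00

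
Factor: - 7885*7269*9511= - 545133094215 = -3^1*5^1*19^1*83^1 * 2423^1*9511^1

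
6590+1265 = 7855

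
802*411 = 329622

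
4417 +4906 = 9323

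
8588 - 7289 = 1299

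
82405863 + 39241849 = 121647712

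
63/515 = 63/515 = 0.12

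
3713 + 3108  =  6821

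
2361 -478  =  1883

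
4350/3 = 1450 =1450.00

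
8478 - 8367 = 111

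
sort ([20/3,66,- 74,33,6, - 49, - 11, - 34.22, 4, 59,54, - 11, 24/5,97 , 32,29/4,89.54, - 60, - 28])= [ - 74 , - 60, - 49, - 34.22,- 28,  -  11,- 11, 4,24/5,6, 20/3, 29/4,32,33, 54,59, 66, 89.54,97]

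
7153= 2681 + 4472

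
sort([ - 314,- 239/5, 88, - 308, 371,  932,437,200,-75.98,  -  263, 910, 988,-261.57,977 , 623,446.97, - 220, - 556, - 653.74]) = [ - 653.74, - 556,  -  314, -308, - 263, -261.57,  -  220, - 75.98, - 239/5, 88,200,371,437,446.97,  623, 910,932,  977, 988 ] 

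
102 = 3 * 34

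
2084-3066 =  -982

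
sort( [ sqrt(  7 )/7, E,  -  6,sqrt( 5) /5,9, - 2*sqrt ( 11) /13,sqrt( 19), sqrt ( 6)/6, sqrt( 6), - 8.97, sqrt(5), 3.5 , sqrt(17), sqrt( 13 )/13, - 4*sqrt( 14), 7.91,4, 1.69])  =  [-4 * sqrt(14 ),  -  8.97,-6,- 2 * sqrt(11) /13,sqrt (13) /13,sqrt( 7 )/7, sqrt( 6)/6, sqrt( 5) /5, 1.69, sqrt( 5 ), sqrt( 6), E,3.5,  4, sqrt( 17),sqrt(19 ), 7.91, 9]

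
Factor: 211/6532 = 2^( - 2 )*23^( - 1)*71^ (-1 )*211^1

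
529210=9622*55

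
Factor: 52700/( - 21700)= - 7^ ( - 1)*17^1 =- 17/7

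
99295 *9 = 893655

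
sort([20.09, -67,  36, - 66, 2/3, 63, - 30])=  [ - 67, - 66, - 30,2/3,20.09, 36, 63]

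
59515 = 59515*1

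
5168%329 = 233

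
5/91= 5/91 = 0.05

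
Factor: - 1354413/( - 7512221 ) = 3^1*37^(-1)*191^( - 1)*239^1*1063^(- 1 )*1889^1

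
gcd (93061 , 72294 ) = 1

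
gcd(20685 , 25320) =15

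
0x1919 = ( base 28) 85d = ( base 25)a70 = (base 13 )2c03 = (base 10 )6425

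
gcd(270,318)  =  6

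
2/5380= 1/2690= 0.00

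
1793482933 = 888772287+904710646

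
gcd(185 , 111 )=37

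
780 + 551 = 1331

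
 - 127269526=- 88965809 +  - 38303717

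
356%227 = 129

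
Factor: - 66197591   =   - 66197591^1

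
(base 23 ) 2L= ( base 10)67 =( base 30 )27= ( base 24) 2J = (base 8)103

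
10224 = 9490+734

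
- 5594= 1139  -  6733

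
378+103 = 481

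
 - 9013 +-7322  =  -16335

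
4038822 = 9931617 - 5892795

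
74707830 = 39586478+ 35121352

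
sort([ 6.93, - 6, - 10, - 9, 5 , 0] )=[ -10, - 9, - 6,0 , 5,6.93]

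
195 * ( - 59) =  - 11505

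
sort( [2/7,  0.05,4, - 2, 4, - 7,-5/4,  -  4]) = [-7 ,-4, - 2, - 5/4,0.05,  2/7,4,4 ] 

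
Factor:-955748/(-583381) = 2^2*43^( - 1 )*61^1 * 3917^1 * 13567^(-1 )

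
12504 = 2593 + 9911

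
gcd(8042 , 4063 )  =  1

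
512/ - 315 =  - 512/315 = - 1.63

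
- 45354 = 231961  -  277315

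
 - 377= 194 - 571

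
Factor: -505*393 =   -  3^1 * 5^1*101^1*131^1 =- 198465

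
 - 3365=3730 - 7095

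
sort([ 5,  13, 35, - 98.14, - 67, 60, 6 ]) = [ - 98.14,  -  67,5, 6, 13, 35,60]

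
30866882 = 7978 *3869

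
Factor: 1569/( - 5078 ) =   -  2^( -1 ) * 3^1 * 523^1*2539^( - 1)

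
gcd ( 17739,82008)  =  9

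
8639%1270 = 1019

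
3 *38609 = 115827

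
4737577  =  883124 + 3854453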